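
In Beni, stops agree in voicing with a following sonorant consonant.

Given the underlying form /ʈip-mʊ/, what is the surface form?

[ʈibmʊ]

/p/ is a voiceless bilabial stop. The following trigger /m/ is voiced, so /p/ must become voiced as well.
The voiced bilabial stop is [b], so /p/ → [b].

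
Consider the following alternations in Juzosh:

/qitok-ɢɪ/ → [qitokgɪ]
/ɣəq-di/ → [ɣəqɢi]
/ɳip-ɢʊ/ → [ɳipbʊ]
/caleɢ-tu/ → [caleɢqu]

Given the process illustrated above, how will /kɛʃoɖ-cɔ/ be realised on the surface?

The data show progressive place assimilation: /ɢ/ → [g] after /k/; /d/ → [ɢ] after /q/; /ɢ/ → [b] after /p/; /t/ → [q] after /ɢ/. In each pair only place changes, matching the preceding consonant, while manner and voice stay constant.
/c/ is a voiceless palatal stop. The preceding trigger /ɖ/ is retroflex, so /c/ must become retroflex as well.
A voiceless retroflex stop is [ʈ], so the surface segment is [ʈ].

[kɛʃoɖʈɔ]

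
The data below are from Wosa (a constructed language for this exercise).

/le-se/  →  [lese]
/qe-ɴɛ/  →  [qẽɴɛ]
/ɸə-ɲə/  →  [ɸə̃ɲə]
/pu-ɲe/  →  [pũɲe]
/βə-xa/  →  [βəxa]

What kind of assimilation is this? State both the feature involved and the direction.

regressive nasality assimilation (vowel nasalisation)

The vowel /e/ surfaces as nasalised [ẽ] next to the following nasal /ɴ/ — it has acquired the [+nasal] feature of its neighbour.
The other forms show the same pattern: /ə/ → [ə̃] before /ɲ/; /u/ → [ũ] before /ɲ/ — each time a vowel is nasalised next to a following nasal.
No change occurs in [lese], [βəxa] because the vowel at the boundary is adjacent to an oral consonant, not a nasal (/e/ next to /s/; /ə/ next to /x/).
Because the conditioning nasal is to the right of the vowel that changes, the process is regressive (anticipatory).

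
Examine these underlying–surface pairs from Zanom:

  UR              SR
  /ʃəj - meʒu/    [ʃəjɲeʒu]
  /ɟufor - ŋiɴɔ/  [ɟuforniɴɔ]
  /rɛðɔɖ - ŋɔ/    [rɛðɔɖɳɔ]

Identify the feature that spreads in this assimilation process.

place

Comparing underlying and surface forms, /m/ → [ɲ] is the alternation; the neighbouring /j/ is constant.
/m/ is bilabial while /j/ is palatal; the output [ɲ] is palatal, matching the trigger — so the feature that spreads is place.
Checking the remaining alternations: /ŋ/ → [n] after /r/ (velar → alveolar, matching alveolar); /ŋ/ → [ɳ] after /ɖ/ (velar → retroflex, matching retroflex) — only place changes, and always toward the preceding segment.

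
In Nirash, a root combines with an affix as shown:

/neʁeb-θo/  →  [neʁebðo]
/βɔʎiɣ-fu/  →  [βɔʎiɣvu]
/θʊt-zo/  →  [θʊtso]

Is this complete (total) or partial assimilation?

Comparing underlying and surface forms, /θ/ → [ð] is the alternation; the neighbouring /b/ is constant.
/θ/ is voiceless while /b/ is voiced; the output [ð] is voiced, matching the trigger — so the feature that spreads is voicing.
Place and manner are unchanged, so the assimilation is partial, not total.
The same holds elsewhere in the data: /f/ → [v] after /ɣ/ (voiceless → voiced, matching voiced); /z/ → [s] after /t/ (voiced → voiceless, matching voiceless) — only voicing changes, and always toward the preceding segment.

partial assimilation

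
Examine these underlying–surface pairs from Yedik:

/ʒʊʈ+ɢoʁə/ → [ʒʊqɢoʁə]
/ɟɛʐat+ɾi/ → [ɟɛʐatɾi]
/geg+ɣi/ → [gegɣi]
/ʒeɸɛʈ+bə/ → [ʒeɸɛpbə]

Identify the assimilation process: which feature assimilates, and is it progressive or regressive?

regressive place assimilation

The segment that alternates is /ʈ/, which surfaces as [q] when adjacent to /ɢ/.
/ʈ/ is retroflex while /ɢ/ is uvular; the output [q] is uvular, matching the trigger — so the feature that spreads is place.
Manner and voice are unchanged, so the assimilation is partial, not total.
The same holds elsewhere in the data: /ʈ/ → [p] before /b/ (retroflex → bilabial, matching bilabial) — only place changes, and always toward the following segment.
No alternation appears in [ɟɛʐatɾi], [gegɣi]: there the adjacent consonants already agree in place (/t/ and /ɾ/ are both alveolar; /g/ and /ɣ/ are both velar), so these forms are consistent with the same rule.
The trigger is the following segment, so the direction is regressive (anticipatory).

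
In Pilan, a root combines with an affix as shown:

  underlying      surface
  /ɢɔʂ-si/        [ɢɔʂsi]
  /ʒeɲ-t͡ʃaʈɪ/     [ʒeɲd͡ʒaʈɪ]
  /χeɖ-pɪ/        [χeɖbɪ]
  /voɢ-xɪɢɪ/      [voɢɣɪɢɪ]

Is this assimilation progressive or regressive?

Comparing underlying and surface forms, /t͡ʃ/ → [d͡ʒ] is the alternation; the neighbouring /ɲ/ is constant.
/t͡ʃ/ is voiceless while /ɲ/ is voiced; the output [d͡ʒ] is voiced, matching the trigger — so the feature that spreads is voicing.
The other alternating forms pattern the same way: /p/ → [b] after /ɖ/ (voiceless → voiced, matching voiced); /x/ → [ɣ] after /ɢ/ (voiceless → voiced, matching voiced) — only voicing changes, and always toward the preceding segment.
No alternation appears in [ɢɔʂsi]: there the adjacent consonants already agree in voicing (/s/ and /ʂ/ are both voiceless), so this form is consistent with the same rule.
Since the segment that changes follows the conditioning segment, the assimilation is progressive.

progressive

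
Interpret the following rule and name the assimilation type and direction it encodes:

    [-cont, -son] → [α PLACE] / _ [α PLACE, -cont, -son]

regressive place assimilation

The shared variable α links the value of the place features (abbreviated [PLACE]) on the target to the same value on the neighbouring segment, so place is the feature that assimilates.
Since the environment is written after the underscore, the trigger follows the target; the direction is regressive.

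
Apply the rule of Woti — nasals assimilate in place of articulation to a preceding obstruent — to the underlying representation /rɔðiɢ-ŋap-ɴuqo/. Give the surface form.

[rɔðiɢɴapmuqo]

/ŋ/ is a voiced velar nasal. The preceding trigger /ɢ/ is uvular, so /ŋ/ must become uvular as well.
Changing only its place to uvular gives [ɴ] — the voiced uvular nasal.
At the second juncture, /ɴ/ likewise becomes [m] adjacent to /p/.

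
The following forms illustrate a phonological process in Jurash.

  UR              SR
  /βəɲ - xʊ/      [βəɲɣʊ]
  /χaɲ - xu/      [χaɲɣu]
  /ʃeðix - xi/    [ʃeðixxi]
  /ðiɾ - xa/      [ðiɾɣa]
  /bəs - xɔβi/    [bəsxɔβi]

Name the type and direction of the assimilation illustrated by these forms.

The segment that alternates is /x/, which surfaces as [ɣ] when adjacent to /ɲ/.
The change voiceless → voiced matches the voicing of the preceding /ɲ/, identifying this as voicing assimilation.
Place and manner are unchanged, so the assimilation is partial, not total.
Checking the remaining alternation: /x/ → [ɣ] after /ɾ/ (voiceless → voiced, matching voiced) — only voicing changes, and always toward the preceding segment.
No alternation appears in [ʃeðixxi], [bəsxɔβi]: there the adjacent consonants already agree in voicing (/x/ and /x/ are both voiceless; /x/ and /s/ are both voiceless), so these forms are consistent with the same rule.
The trigger is the preceding segment, so the direction is progressive (perseverative).

progressive voicing assimilation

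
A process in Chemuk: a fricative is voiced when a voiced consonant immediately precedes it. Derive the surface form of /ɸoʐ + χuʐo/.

The rule targets /χ/ (voiceless uvular fricative), which sits after the trigger /ʐ/ (voiced).
The voiced uvular fricative is [ʁ], so /χ/ → [ʁ].

[ɸoʐʁuʐo]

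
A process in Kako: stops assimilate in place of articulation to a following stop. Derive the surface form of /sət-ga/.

The rule targets /t/ (voiceless alveolar stop), which sits before the trigger /g/ (velar).
A voiceless velar stop is [k], so the surface segment is [k].

[səkga]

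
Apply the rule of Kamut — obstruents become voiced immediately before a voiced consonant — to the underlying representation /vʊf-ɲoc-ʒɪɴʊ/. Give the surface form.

The rule targets /f/ (voiceless labiodental fricative), which sits before the trigger /ɲ/ (voiced).
Changing only its voicing to voiced gives [v] — the voiced labiodental fricative.
The same rule applies at the second boundary: /c/ → [ɟ] next to /ʒ/.

[vʊvɲoɟʒɪɴʊ]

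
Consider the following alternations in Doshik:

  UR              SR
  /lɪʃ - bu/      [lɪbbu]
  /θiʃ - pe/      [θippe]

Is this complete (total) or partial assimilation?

total assimilation

The segment that alternates is /ʃ/, which surfaces as [b] when adjacent to /b/.
The output [b] is identical to the trigger /b/ — every feature (place, manner, voicing) has been copied — so this is total assimilation.
The other form behaves the same way: /ʃ/ → [p] before /p/ — in each case the output is a copy of the following consonant.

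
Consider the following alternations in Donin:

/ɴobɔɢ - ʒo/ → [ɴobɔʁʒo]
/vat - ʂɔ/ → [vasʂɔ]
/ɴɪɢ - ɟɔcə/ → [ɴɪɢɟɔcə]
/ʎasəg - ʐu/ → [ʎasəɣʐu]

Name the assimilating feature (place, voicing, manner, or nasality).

manner

The segment that alternates is /ɢ/, which surfaces as [ʁ] when adjacent to /ʒ/.
/ɢ/ is a stop while /ʒ/ is a fricative; the output [ʁ] is a fricative, matching the trigger — so the feature that spreads is manner.
The other alternating forms pattern the same way: /t/ → [s] before /ʂ/ (stop → fricative, matching a fricative); /g/ → [ɣ] before /ʐ/ (stop → fricative, matching a fricative) — only manner changes, and always toward the following segment.
Nothing changes in [ɴɪɢɟɔcə]: there the adjacent consonants already agree in manner (/ɢ/ and /ɟ/ are both stops), so this form is consistent with the same rule.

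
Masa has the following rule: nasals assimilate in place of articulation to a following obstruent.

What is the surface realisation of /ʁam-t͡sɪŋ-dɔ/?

The rule targets /m/ (voiced bilabial nasal), which sits before the trigger /t͡s/ (alveolar).
Changing only its place to alveolar gives [n] — the voiced alveolar nasal.
The same rule applies at the second boundary: /ŋ/ → [n] next to /d/.

[ʁant͡sɪndɔ]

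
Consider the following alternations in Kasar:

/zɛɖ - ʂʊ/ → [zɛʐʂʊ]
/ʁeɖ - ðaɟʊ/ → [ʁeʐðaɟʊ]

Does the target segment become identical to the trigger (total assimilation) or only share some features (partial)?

partial assimilation

Comparing underlying and surface forms, /ɖ/ → [ʐ] is the alternation; the neighbouring /ʂ/ is constant.
The change stop → fricative matches the manner of the following /ʂ/, identifying this as manner assimilation.
Place and voice are unchanged, so the assimilation is partial, not total.
The same holds elsewhere in the data: /ɖ/ → [ʐ] before /ð/ (stop → fricative, matching a fricative) — only manner changes, and always toward the following segment.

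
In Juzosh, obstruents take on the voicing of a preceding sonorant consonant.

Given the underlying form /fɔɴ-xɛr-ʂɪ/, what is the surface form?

/x/ is a voiceless velar fricative. The preceding trigger /ɴ/ is voiced, so /x/ must become voiced as well.
The voiced velar fricative is [ɣ], so /x/ → [ɣ].
The same rule applies at the second boundary: /ʂ/ → [ʐ] next to /r/.

[fɔɴɣɛrʐɪ]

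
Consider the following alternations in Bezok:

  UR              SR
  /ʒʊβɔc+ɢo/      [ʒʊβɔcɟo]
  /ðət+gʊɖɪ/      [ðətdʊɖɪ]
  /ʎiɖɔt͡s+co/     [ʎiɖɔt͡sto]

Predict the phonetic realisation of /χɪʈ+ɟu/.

[χɪʈɖu]

The data show progressive place assimilation: /ɢ/ → [ɟ] after /c/; /g/ → [d] after /t/; /c/ → [t] after /t͡s/. In each pair only place changes, matching the preceding consonant, while manner and voice stay constant.
The rule targets /ɟ/ (voiced palatal stop), which sits after the trigger /ʈ/ (retroflex).
A voiced retroflex stop is [ɖ], so the surface segment is [ɖ].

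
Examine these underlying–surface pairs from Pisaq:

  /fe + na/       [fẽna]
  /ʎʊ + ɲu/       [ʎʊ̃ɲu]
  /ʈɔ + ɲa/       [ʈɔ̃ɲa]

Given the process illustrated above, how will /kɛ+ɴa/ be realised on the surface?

The data show regressive nasality assimilation (vowel nasalisation): /e/ → [ẽ] before /n/; /ʊ/ → [ʊ̃] before /ɲ/; /ɔ/ → [ɔ̃] before /ɲ/ — a vowel is nasalised by an immediately following nasal consonant.
/ɛ/ sits next to the nasal /ɴ/ and is therefore nasalised to [ɛ̃].

[kɛ̃ɴa]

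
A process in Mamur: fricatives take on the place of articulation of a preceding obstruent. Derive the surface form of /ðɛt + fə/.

[ðɛtsə]

The rule targets /f/ (voiceless labiodental fricative), which sits after the trigger /t/ (alveolar).
The voiceless alveolar fricative is [s], so /f/ → [s].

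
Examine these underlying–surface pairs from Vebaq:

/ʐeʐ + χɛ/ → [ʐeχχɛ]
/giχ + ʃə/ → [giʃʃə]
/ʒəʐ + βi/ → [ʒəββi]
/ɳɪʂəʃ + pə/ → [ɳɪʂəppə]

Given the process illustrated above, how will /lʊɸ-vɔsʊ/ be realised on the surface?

The data show regressive total assimilation (/ʐ/ → [χ] before /χ/; /χ/ → [ʃ] before /ʃ/; /ʐ/ → [β] before /β/; /ʃ/ → [p] before /p/): in every case the target segment becomes identical to its following neighbour, copying more than a single feature.
/ɸ/ is the segment targeted by the rule; it sits immediately before /v/, so it assimilates completely and surfaces as [v].

[lʊvvɔsʊ]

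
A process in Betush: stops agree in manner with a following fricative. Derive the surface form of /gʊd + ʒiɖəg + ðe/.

[gʊzʒiɖəɣðe]

/d/ is a voiced alveolar stop. The following trigger /ʒ/ is a fricative, so /d/ must become a fricative as well.
Changing only its manner to fricative gives [z] — the voiced alveolar fricative.
At the second juncture, /g/ likewise becomes [ɣ] adjacent to /ð/.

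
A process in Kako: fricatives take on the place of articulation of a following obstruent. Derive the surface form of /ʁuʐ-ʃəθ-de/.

The rule targets /ʐ/ (voiced retroflex fricative), which sits before the trigger /ʃ/ (postalveolar).
A voiced postalveolar fricative is [ʒ], so the surface segment is [ʒ].
At the second juncture, /θ/ likewise becomes [s] adjacent to /d/.

[ʁuʒʃəsde]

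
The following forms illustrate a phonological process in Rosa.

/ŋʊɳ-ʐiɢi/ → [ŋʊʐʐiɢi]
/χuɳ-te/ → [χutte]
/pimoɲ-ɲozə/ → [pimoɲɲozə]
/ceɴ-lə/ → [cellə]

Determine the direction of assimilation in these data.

The segment that alternates is /ɳ/, which surfaces as [ʐ] when adjacent to /ʐ/.
The output [ʐ] is identical to the trigger /ʐ/ — every feature (place, manner, voicing) has been copied — so this is total assimilation.
The other forms behave the same way: /ɳ/ → [t] before /t/; /ɴ/ → [l] before /l/ — in each case the output is a copy of the following consonant.
In [pimoɲɲozə] the two consonants at the boundary are already identical (/ɲ/ + /ɲ/), so the rule applies vacuously and nothing changes.
The trigger is the following segment, so the direction is regressive (anticipatory).

regressive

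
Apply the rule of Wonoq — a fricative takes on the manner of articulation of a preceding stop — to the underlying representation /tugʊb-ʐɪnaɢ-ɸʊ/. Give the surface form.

[tugʊbɖɪnaɢpʊ]

The rule targets /ʐ/ (voiced retroflex fricative), which sits after the trigger /b/ (stop).
The voiced retroflex stop is [ɖ], so /ʐ/ → [ɖ].
At the second juncture, /ɸ/ likewise becomes [p] adjacent to /ɢ/.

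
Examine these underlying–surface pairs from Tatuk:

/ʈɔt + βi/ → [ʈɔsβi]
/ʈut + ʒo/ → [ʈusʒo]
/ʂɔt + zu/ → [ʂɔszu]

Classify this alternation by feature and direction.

Underlying /t/ is realised as [s] next to /β/; /β/ itself does not change.
The change stop → fricative matches the manner of the following /β/, identifying this as manner assimilation.
Place and voice are unchanged, so the assimilation is partial, not total.
The other alternating forms pattern the same way: /t/ → [s] before /ʒ/ (stop → fricative, matching a fricative); /t/ → [s] before /z/ (stop → fricative, matching a fricative) — only manner changes, and always toward the following segment.
Since the segment that changes precedes the conditioning segment, the assimilation is regressive.

regressive manner assimilation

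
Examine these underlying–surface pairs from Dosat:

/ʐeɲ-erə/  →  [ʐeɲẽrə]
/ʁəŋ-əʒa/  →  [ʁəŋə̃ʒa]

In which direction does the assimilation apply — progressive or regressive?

progressive

The vowel /e/ surfaces as nasalised [ẽ] next to the preceding nasal /ɲ/ — it has acquired the [+nasal] feature of its neighbour.
The other form shows the same pattern: /ə/ → [ə̃] after /ŋ/ — each time a vowel is nasalised next to a preceding nasal.
Because the conditioning nasal is to the left of the vowel that changes, the process is progressive (perseverative).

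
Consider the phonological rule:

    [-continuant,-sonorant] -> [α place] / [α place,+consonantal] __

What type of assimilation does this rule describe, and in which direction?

The shared variable α links the value of the place features (abbreviated [place]) on the target to the same value on the neighbouring segment, so place is the feature that assimilates.
Since the environment is written before the underscore, the trigger precedes the target; the direction is progressive.

progressive place assimilation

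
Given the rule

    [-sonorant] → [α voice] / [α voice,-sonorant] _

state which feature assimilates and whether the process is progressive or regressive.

progressive voicing assimilation

The shared variable α links the value of [voice] on the target to the same value on the neighbouring segment, so voicing is the feature that assimilates.
Since the environment is written before the underscore, the trigger precedes the target; the direction is progressive.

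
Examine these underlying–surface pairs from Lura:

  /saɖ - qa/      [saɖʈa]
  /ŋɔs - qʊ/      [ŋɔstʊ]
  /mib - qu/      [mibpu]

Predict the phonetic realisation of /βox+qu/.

[βoxku]

The data show progressive place assimilation: /q/ → [ʈ] after /ɖ/; /q/ → [t] after /s/; /q/ → [p] after /b/. In each pair only place changes, matching the preceding consonant, while manner and voice stay constant.
/q/ is a voiceless uvular stop. The preceding trigger /x/ is velar, so /q/ must become velar as well.
The voiceless velar stop is [k], so /q/ → [k].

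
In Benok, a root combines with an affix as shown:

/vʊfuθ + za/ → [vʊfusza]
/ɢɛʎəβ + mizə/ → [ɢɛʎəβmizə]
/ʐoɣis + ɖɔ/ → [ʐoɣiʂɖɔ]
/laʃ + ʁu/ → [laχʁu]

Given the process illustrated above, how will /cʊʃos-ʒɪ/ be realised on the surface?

The data show regressive place assimilation: /θ/ → [s] before /z/; /s/ → [ʂ] before /ɖ/; /ʃ/ → [χ] before /ʁ/. In each pair only place changes, matching the following consonant, while manner and voice stay constant.
Nothing changes in [ɢɛʎəβmizə]: there the adjacent consonants already agree in place (/β/ and /m/ are both bilabial), so this form is consistent with the same rule.
/s/ is a voiceless alveolar fricative. The following trigger /ʒ/ is postalveolar, so /s/ must become postalveolar as well.
A voiceless postalveolar fricative is [ʃ], so the surface segment is [ʃ].

[cʊʃoʃʒɪ]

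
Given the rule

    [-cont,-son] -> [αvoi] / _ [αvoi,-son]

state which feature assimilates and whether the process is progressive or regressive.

regressive voicing assimilation

The shared variable α links the value of [voi] on the target to the same value on the neighbouring segment, so voicing is the feature that assimilates.
The conditioning segment sits to the right of the focus bar, meaning the trigger follows the segment that changes — regressive assimilation.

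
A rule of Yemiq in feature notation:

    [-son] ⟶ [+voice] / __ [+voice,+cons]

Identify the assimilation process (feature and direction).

regressive voicing assimilation

The structural change is [+voice], and the conditioning segment [+voice,+cons] (a voiced consonant) is itself voiced, so the target comes to share the voicing of its neighbour — voicing assimilation.
Since the environment is written after the underscore, the trigger follows the target; the direction is regressive.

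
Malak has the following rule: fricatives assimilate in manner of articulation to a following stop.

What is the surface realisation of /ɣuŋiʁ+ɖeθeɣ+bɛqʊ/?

[ɣuŋiɢɖeθegbɛqʊ]

/ʁ/ is a voiced uvular fricative. The following trigger /ɖ/ is a stop, so /ʁ/ must become a stop as well.
The voiced uvular stop is [ɢ], so /ʁ/ → [ɢ].
At the second juncture, /ɣ/ likewise becomes [g] adjacent to /b/.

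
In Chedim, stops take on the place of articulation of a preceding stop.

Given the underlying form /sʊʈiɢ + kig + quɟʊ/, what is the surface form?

The rule targets /k/ (voiceless velar stop), which sits after the trigger /ɢ/ (uvular).
Changing only its place to uvular gives [q] — the voiceless uvular stop.
The same rule applies at the second boundary: /q/ → [k] next to /g/.

[sʊʈiɢqigkuɟʊ]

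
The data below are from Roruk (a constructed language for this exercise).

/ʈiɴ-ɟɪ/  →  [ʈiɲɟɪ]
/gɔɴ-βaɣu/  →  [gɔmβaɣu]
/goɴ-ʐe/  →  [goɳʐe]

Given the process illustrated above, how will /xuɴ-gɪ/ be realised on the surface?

[xuŋgɪ]

The data show regressive place assimilation: /ɴ/ → [ɲ] before /ɟ/; /ɴ/ → [m] before /β/; /ɴ/ → [ɳ] before /ʐ/. In each pair only place changes, matching the following consonant, while manner and voice stay constant.
/ɴ/ is a voiced uvular nasal. The following trigger /g/ is velar, so /ɴ/ must become velar as well.
Changing only its place to velar gives [ŋ] — the voiced velar nasal.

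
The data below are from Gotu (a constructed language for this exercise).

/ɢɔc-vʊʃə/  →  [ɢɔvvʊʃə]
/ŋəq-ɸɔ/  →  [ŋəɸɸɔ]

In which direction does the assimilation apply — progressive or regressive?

Comparing underlying and surface forms, /c/ → [v] is the alternation; the neighbouring /v/ is constant.
The output [v] is identical to the trigger /v/ — every feature (place, manner, voicing) has been copied — so this is total assimilation.
The remaining alternation confirms this: /q/ → [ɸ] before /ɸ/ — in each case the output is a copy of the following consonant.
Since the segment that changes precedes the conditioning segment, the assimilation is regressive.

regressive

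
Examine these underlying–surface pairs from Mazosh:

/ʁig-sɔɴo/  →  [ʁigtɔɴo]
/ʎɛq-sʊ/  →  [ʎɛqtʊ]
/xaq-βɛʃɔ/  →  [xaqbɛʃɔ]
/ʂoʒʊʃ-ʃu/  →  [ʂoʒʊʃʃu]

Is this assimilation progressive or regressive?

Comparing underlying and surface forms, /s/ → [t] is the alternation; the neighbouring /g/ is constant.
/s/ is a fricative while /g/ is a stop; the output [t] is a stop, matching the trigger — so the feature that spreads is manner.
Checking the remaining alternations: /s/ → [t] after /q/ (fricative → stop, matching a stop); /β/ → [b] after /q/ (fricative → stop, matching a stop) — only manner changes, and always toward the preceding segment.
No alternation appears in [ʂoʒʊʃʃu]: there the adjacent consonants already agree in manner (/ʃ/ and /ʃ/ are both fricatives), so this form is consistent with the same rule.
Since the segment that changes follows the conditioning segment, the assimilation is progressive.

progressive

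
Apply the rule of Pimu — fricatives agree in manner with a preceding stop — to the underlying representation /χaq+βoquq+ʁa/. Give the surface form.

[χaqboquqɢa]

The rule targets /β/ (voiced bilabial fricative), which sits after the trigger /q/ (stop).
The voiced bilabial stop is [b], so /β/ → [b].
The same rule applies at the second boundary: /ʁ/ → [ɢ] next to /q/.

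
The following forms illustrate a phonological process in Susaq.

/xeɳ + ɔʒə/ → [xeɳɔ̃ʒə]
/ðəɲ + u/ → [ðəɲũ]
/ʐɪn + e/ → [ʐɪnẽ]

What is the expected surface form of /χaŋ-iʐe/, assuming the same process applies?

The data show progressive nasality assimilation (vowel nasalisation): /ɔ/ → [ɔ̃] after /ɳ/; /u/ → [ũ] after /ɲ/; /e/ → [ẽ] after /n/ — a vowel is nasalised by an immediately preceding nasal consonant.
/i/ sits next to the nasal /ŋ/ and is therefore nasalised to [ĩ].

[χaŋĩʐe]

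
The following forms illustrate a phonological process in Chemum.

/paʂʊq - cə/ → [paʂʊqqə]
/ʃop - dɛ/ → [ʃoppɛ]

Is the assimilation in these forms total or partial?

Comparing underlying and surface forms, /d/ → [p] is the alternation; the neighbouring /p/ is constant.
The output [p] is identical to the trigger /p/ — every feature (place, manner, voicing) has been copied — so this is total assimilation.
The remaining alternation confirms this: /c/ → [q] after /q/ — in each case the output is a copy of the preceding consonant.

total assimilation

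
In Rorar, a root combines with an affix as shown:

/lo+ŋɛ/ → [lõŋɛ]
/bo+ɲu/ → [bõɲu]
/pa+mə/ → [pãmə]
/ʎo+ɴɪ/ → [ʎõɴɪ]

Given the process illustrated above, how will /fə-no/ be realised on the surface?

[fə̃no]

The data show regressive nasality assimilation (vowel nasalisation): /o/ → [õ] before /ŋ/; /o/ → [õ] before /ɲ/; /a/ → [ã] before /m/; /o/ → [õ] before /ɴ/ — a vowel is nasalised by an immediately following nasal consonant.
The vowel /ə/ is adjacent to the following nasal /n/, so it acquires [+nasal] and surfaces as [ə̃].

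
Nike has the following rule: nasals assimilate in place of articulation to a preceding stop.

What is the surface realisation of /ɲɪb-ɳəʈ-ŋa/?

/ɳ/ is a voiced retroflex nasal. The preceding trigger /b/ is bilabial, so /ɳ/ must become bilabial as well.
Changing only its place to bilabial gives [m] — the voiced bilabial nasal.
The same rule applies at the second boundary: /ŋ/ → [ɳ] next to /ʈ/.

[ɲɪbməʈɳa]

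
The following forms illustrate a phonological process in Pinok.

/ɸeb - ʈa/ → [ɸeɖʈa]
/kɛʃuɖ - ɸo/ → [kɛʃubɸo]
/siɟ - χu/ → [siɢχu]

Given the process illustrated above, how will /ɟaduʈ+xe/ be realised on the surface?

[ɟadukxe]

The data show regressive place assimilation: /b/ → [ɖ] before /ʈ/; /ɖ/ → [b] before /ɸ/; /ɟ/ → [ɢ] before /χ/. In each pair only place changes, matching the following consonant, while manner and voice stay constant.
/ʈ/ is a voiceless retroflex stop. The following trigger /x/ is velar, so /ʈ/ must become velar as well.
The voiceless velar stop is [k], so /ʈ/ → [k].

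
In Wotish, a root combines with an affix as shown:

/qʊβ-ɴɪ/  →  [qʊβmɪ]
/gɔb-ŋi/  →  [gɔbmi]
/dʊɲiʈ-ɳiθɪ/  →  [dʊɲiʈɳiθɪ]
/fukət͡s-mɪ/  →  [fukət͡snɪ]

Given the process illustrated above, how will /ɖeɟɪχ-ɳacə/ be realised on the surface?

[ɖeɟɪχɴacə]

The data show progressive place assimilation: /ɴ/ → [m] after /β/; /ŋ/ → [m] after /b/; /m/ → [n] after /t͡s/. In each pair only place changes, matching the preceding consonant, while manner and voice stay constant.
No alternation appears in [dʊɲiʈɳiθɪ]: there the adjacent consonants already agree in place (/ɳ/ and /ʈ/ are both retroflex), so this form is consistent with the same rule.
The rule targets /ɳ/ (voiced retroflex nasal), which sits after the trigger /χ/ (uvular).
The voiced uvular nasal is [ɴ], so /ɳ/ → [ɴ].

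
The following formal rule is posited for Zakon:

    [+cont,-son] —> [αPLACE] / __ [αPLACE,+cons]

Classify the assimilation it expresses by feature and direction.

The shared variable α links the value of the place features (abbreviated [PLACE]) on the target to the same value on the neighbouring segment, so place is the feature that assimilates.
Since the environment is written after the underscore, the trigger follows the target; the direction is regressive.

regressive place assimilation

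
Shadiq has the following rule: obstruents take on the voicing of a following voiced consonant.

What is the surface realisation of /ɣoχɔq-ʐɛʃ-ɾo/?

/q/ is a voiceless uvular stop. The following trigger /ʐ/ is voiced, so /q/ must become voiced as well.
A voiced uvular stop is [ɢ], so the surface segment is [ɢ].
The same rule applies at the second boundary: /ʃ/ → [ʒ] next to /ɾ/.

[ɣoχɔɢʐɛʒɾo]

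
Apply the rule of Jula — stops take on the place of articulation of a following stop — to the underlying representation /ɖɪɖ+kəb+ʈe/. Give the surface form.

[ɖɪgkəɖʈe]

The rule targets /ɖ/ (voiced retroflex stop), which sits before the trigger /k/ (velar).
The voiced velar stop is [g], so /ɖ/ → [g].
At the second juncture, /b/ likewise becomes [ɖ] adjacent to /ʈ/.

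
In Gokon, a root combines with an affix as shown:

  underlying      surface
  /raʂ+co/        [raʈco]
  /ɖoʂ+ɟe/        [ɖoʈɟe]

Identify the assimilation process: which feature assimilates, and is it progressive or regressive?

Underlying /ʂ/ is realised as [ʈ] next to /c/; /c/ itself does not change.
/ʂ/ is a fricative while /c/ is a stop; the output [ʈ] is a stop, matching the trigger — so the feature that spreads is manner.
Place and voice are unchanged, so the assimilation is partial, not total.
Checking the remaining alternation: /ʂ/ → [ʈ] before /ɟ/ (fricative → stop, matching a stop) — only manner changes, and always toward the following segment.
The trigger is the following segment, so the direction is regressive (anticipatory).

regressive manner assimilation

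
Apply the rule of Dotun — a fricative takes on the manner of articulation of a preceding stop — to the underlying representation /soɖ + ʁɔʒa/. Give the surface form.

The rule targets /ʁ/ (voiced uvular fricative), which sits after the trigger /ɖ/ (stop).
Changing only its manner to stop gives [ɢ] — the voiced uvular stop.

[soɖɢɔʒa]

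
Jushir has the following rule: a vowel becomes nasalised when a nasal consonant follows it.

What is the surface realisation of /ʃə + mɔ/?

The vowel /ə/ is adjacent to the following nasal /m/, so it acquires [+nasal] and surfaces as [ə̃].

[ʃə̃mɔ]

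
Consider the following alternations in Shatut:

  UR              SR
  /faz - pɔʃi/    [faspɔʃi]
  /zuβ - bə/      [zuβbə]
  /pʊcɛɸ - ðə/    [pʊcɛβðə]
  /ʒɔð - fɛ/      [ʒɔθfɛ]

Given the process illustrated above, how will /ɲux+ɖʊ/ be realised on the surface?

[ɲuɣɖʊ]

The data show regressive voicing assimilation: /z/ → [s] before /p/; /ɸ/ → [β] before /ð/; /ð/ → [θ] before /f/. In each pair only voicing changes, matching the following consonant, while place and manner stay constant.
Nothing changes in [zuβbə]: there the adjacent consonants already agree in voicing (/β/ and /b/ are both voiced), so this form is consistent with the same rule.
The rule targets /x/ (voiceless velar fricative), which sits before the trigger /ɖ/ (voiced).
The voiced velar fricative is [ɣ], so /x/ → [ɣ].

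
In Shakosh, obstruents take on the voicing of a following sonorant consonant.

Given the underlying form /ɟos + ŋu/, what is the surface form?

The rule targets /s/ (voiceless alveolar fricative), which sits before the trigger /ŋ/ (voiced).
The voiced alveolar fricative is [z], so /s/ → [z].

[ɟozŋu]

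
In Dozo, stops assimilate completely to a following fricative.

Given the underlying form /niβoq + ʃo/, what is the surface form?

/q/ is the segment targeted by the rule; it sits immediately before /ʃ/, so it assimilates completely and surfaces as [ʃ].

[niβoʃʃo]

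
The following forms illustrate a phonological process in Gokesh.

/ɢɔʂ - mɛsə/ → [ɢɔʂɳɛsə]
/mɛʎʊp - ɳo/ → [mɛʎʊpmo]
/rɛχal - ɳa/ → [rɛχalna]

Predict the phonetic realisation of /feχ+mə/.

The data show progressive place assimilation: /m/ → [ɳ] after /ʂ/; /ɳ/ → [m] after /p/; /ɳ/ → [n] after /l/. In each pair only place changes, matching the preceding consonant, while manner and voice stay constant.
The rule targets /m/ (voiced bilabial nasal), which sits after the trigger /χ/ (uvular).
A voiced uvular nasal is [ɴ], so the surface segment is [ɴ].

[feχɴə]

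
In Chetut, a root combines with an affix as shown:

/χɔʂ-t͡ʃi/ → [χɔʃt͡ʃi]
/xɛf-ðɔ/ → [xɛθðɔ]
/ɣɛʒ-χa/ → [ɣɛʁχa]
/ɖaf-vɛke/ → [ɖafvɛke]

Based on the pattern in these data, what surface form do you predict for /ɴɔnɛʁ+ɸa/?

The data show regressive place assimilation: /ʂ/ → [ʃ] before /t͡ʃ/; /f/ → [θ] before /ð/; /ʒ/ → [ʁ] before /χ/. In each pair only place changes, matching the following consonant, while manner and voice stay constant.
Nothing changes in [ɖafvɛke]: there the adjacent consonants already agree in place (/f/ and /v/ are both labiodental), so this form is consistent with the same rule.
The rule targets /ʁ/ (voiced uvular fricative), which sits before the trigger /ɸ/ (bilabial).
Changing only its place to bilabial gives [β] — the voiced bilabial fricative.

[ɴɔnɛβɸa]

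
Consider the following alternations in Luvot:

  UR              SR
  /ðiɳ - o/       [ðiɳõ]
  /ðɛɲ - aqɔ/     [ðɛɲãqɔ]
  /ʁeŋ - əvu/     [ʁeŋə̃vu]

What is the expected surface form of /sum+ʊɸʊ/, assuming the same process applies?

The data show progressive nasality assimilation (vowel nasalisation): /o/ → [õ] after /ɳ/; /a/ → [ã] after /ɲ/; /ə/ → [ə̃] after /ŋ/ — a vowel is nasalised by an immediately preceding nasal consonant.
The vowel /ʊ/ is adjacent to the preceding nasal /m/, so it acquires [+nasal] and surfaces as [ʊ̃].

[sumʊ̃ɸʊ]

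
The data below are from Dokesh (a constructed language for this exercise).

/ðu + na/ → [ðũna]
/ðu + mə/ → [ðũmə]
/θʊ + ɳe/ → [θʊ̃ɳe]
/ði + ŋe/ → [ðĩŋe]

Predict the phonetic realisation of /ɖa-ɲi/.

[ɖãɲi]

The data show regressive nasality assimilation (vowel nasalisation): /u/ → [ũ] before /n/; /u/ → [ũ] before /m/; /ʊ/ → [ʊ̃] before /ɳ/; /i/ → [ĩ] before /ŋ/ — a vowel is nasalised by an immediately following nasal consonant.
The vowel /a/ is adjacent to the following nasal /ɲ/, so it acquires [+nasal] and surfaces as [ã].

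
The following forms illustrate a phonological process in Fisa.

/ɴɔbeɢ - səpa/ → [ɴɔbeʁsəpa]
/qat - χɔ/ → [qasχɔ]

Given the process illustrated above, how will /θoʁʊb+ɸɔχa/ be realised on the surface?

The data show regressive manner assimilation: /ɢ/ → [ʁ] before /s/; /t/ → [s] before /χ/. In each pair only manner changes, matching the following consonant, while place and voice stay constant.
/b/ is a voiced bilabial stop. The following trigger /ɸ/ is a fricative, so /b/ must become a fricative as well.
A voiced bilabial fricative is [β], so the surface segment is [β].

[θoʁʊβɸɔχa]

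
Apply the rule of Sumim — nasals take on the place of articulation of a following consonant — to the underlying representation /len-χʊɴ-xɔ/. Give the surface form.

The rule targets /n/ (voiced alveolar nasal), which sits before the trigger /χ/ (uvular).
Changing only its place to uvular gives [ɴ] — the voiced uvular nasal.
At the second juncture, /ɴ/ likewise becomes [ŋ] adjacent to /x/.

[leɴχʊŋxɔ]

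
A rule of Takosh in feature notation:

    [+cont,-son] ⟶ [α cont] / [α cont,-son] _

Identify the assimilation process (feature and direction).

The rule copies [cont] (continuancy) from the environment onto the target fricatives; since [±cont] encodes the stop/fricative manner contrast, the assimilating dimension is manner.
Since the environment is written before the underscore, the trigger precedes the target; the direction is progressive.

progressive manner assimilation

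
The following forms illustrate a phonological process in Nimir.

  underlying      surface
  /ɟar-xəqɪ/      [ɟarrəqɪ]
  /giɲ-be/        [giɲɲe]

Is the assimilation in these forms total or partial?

Underlying /x/ is realised as [r] next to /r/; /r/ itself does not change.
The output [r] is identical to the trigger /r/ — every feature (place, manner, voicing) has been copied — so this is total assimilation.
The other form behaves the same way: /b/ → [ɲ] after /ɲ/ — in each case the output is a copy of the preceding consonant.

total assimilation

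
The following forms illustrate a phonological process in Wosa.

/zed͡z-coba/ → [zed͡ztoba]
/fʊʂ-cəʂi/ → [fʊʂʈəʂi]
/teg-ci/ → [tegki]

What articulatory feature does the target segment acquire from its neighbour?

place

Comparing underlying and surface forms, /c/ → [t] is the alternation; the neighbouring /d͡z/ is constant.
The change palatal → alveolar matches the place of the preceding /d͡z/, identifying this as place assimilation.
The other alternating forms pattern the same way: /c/ → [ʈ] after /ʂ/ (palatal → retroflex, matching retroflex); /c/ → [k] after /g/ (palatal → velar, matching velar) — only place changes, and always toward the preceding segment.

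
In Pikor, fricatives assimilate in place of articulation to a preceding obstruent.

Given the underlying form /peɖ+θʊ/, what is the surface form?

/θ/ is a voiceless dental fricative. The preceding trigger /ɖ/ is retroflex, so /θ/ must become retroflex as well.
A voiceless retroflex fricative is [ʂ], so the surface segment is [ʂ].

[peɖʂʊ]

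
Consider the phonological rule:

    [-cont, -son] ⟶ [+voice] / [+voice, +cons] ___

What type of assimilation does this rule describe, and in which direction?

The target ([-cont, -son], stops) acquires [+voice] next to a voiced consonant ([+voice, +cons]) — it takes on the voicing of its neighbour, so the feature that spreads is voicing.
The conditioning segment sits to the left of the focus bar, meaning the trigger precedes the segment that changes — progressive assimilation.

progressive voicing assimilation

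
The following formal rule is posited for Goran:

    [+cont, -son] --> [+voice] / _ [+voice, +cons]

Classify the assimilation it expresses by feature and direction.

regressive voicing assimilation

The structural change is [+voice], and the conditioning segment [+voice, +cons] (a voiced consonant) is itself voiced, so the target comes to share the voicing of its neighbour — voicing assimilation.
Since the environment is written after the underscore, the trigger follows the target; the direction is regressive.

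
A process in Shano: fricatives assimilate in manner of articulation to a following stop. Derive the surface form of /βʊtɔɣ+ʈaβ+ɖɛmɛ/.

[βʊtɔgʈabɖɛmɛ]

/ɣ/ is a voiced velar fricative. The following trigger /ʈ/ is a stop, so /ɣ/ must become a stop as well.
Changing only its manner to stop gives [g] — the voiced velar stop.
At the second juncture, /β/ likewise becomes [b] adjacent to /ɖ/.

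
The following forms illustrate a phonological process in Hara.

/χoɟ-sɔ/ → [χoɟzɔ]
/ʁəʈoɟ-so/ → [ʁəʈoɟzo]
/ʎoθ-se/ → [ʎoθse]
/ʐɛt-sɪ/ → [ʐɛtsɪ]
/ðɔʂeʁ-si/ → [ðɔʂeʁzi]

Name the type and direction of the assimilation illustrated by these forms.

Underlying /s/ is realised as [z] next to /ɟ/; /ɟ/ itself does not change.
The change voiceless → voiced matches the voicing of the preceding /ɟ/, identifying this as voicing assimilation.
Place and manner are unchanged, so the assimilation is partial, not total.
The same holds elsewhere in the data: /s/ → [z] after /ʁ/ (voiceless → voiced, matching voiced) — only voicing changes, and always toward the preceding segment.
Nothing changes in [ʎoθse], [ʐɛtsɪ]: there the adjacent consonants already agree in voicing (/s/ and /θ/ are both voiceless; /s/ and /t/ are both voiceless), so these forms are consistent with the same rule.
The trigger is the preceding segment, so the direction is progressive (perseverative).

progressive voicing assimilation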